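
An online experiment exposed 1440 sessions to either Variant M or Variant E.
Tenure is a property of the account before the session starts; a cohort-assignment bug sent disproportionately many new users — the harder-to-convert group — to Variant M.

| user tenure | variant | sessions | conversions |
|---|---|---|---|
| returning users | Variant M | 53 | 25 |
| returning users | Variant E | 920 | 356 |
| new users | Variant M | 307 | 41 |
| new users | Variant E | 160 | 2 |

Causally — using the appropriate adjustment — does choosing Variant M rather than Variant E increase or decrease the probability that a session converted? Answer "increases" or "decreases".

increases

Nothing the variant does changes user tenure; the imbalance is an allocation artefact. With user tenure also predicting the outcome, the pooled figure is confounded, and the within-stratum comparison is the causal one.
Within each level — returning users: 47.2% vs 38.7%; new users: 13.4% vs 1.2% — Variant M is higher every time.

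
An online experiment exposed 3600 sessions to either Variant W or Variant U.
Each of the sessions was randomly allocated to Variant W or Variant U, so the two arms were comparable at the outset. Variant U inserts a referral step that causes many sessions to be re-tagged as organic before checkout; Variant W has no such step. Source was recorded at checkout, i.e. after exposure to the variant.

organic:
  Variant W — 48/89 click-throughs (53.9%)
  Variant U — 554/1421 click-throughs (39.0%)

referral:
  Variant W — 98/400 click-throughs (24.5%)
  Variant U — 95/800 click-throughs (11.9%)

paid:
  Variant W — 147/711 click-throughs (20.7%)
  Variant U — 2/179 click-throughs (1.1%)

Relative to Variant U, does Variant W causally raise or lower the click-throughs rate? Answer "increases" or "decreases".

decreases

The traffic source-specific comparison favours Variant W throughout, but the pooled figures favour Variant U. The question is whether to condition on traffic source.
Traffic source lies on the pathway variant → traffic source → outcome, so adjusting for it blocks the indirect effect. For the total causal effect of variant, use the unadjusted pooled rates.
Pooled: Variant W 24.4% vs Variant U 27.1%; Variant U is higher overall.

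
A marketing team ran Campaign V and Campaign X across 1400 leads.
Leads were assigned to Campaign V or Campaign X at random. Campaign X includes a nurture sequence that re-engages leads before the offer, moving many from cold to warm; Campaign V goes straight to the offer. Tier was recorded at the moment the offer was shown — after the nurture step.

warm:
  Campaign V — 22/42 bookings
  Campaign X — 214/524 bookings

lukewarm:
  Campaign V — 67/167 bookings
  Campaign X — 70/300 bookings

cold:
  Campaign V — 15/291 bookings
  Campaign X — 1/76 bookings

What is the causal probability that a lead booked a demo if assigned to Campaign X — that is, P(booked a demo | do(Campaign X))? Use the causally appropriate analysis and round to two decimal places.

0.32

Engagement tier is downstream of the campaign. One should not condition on a consequence of treatment, so the overall rates are the right comparison.
So P(outcome | do(Campaign X)) is just the pooled rate for Campaign X: 285/900 = 0.317.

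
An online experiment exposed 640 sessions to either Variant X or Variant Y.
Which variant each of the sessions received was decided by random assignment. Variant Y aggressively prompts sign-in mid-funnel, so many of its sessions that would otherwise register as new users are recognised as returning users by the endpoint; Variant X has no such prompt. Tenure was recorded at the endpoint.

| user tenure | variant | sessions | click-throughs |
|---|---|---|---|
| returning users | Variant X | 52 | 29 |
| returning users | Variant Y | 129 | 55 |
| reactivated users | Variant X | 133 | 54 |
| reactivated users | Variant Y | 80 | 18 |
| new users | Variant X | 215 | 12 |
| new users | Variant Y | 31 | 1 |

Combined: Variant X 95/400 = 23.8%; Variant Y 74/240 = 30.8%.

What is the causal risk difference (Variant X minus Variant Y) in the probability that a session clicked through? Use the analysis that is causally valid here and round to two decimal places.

Stratifying would compare variants among sessions the variants themselves sorted into user tenure groups — a form of selection on an intermediate. The unconditioned pooled rates give the total causal effect.
The causal difference is the pooled difference: 0.237 − 0.308 = -0.071.

-0.07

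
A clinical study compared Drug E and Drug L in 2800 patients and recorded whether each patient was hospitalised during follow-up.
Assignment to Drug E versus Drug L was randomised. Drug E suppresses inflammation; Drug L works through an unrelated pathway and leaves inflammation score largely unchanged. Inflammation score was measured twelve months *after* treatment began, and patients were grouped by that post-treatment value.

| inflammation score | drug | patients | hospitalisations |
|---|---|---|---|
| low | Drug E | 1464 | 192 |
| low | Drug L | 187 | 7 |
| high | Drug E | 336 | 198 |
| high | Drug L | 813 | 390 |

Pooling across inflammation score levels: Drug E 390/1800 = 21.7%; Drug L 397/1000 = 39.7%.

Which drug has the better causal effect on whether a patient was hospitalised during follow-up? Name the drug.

Inflammation score here is a post-treatment variable shaped by the drug; conditioning on it would introduce bias rather than remove it. The overall comparison is the causal one.
Pooled: Drug E 21.7% vs Drug L 39.7%; Drug E is lower overall.

Drug E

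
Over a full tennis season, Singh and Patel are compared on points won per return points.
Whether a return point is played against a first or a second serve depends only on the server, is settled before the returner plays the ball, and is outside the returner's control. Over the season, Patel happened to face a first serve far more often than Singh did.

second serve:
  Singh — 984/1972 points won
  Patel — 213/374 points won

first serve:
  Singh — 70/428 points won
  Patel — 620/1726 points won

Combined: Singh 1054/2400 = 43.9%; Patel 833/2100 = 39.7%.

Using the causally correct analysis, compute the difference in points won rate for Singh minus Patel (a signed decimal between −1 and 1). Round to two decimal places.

The serve type-specific comparison favours Patel throughout, but the pooled figures favour Singh. The question is whether to condition on serve type.
Serve type satisfies the back-door criterion: it is not a descendant of the player, and it blocks the spurious path from player to outcome. Adjusting for it (i.e., using the within-serve type rates) gives the causal effect.
Adjusting over the population distribution of serve type: 0.521·(0.499−0.570) + 0.479·(0.164−0.359) = -0.130.

-0.13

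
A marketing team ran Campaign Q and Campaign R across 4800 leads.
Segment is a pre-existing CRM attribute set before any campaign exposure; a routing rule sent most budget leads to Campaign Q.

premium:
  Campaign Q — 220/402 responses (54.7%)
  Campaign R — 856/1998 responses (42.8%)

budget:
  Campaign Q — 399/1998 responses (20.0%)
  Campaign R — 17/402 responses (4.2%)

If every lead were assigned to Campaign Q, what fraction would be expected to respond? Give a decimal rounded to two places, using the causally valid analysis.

Since customer segment is a pre-existing factor (not a product of the campaign) and it affects the outcome on its own, it is a confounder. The stratified rates, not the pooled rate, identify the causal effect.
Standardising Campaign Q to the population customer segment mix: 0.500·220/402 + 0.500·399/1998 = 0.373.

0.37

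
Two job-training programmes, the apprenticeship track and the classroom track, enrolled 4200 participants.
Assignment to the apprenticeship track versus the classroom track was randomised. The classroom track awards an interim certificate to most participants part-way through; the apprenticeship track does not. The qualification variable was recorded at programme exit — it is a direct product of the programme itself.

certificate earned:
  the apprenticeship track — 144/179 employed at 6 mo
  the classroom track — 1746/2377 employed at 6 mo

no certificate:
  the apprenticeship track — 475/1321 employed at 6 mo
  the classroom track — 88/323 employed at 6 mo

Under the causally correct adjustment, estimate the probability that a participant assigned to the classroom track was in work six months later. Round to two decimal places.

0.68

Because the programme influences qualification attained during the programme, qualification attained during the programme is a post-treatment mediator, not a confounder. Stratifying on it would bias the estimate; the causal effect is the crude pooled difference.
So P(outcome | do(the classroom track)) is just the pooled rate for the classroom track: 1834/2700 = 0.679.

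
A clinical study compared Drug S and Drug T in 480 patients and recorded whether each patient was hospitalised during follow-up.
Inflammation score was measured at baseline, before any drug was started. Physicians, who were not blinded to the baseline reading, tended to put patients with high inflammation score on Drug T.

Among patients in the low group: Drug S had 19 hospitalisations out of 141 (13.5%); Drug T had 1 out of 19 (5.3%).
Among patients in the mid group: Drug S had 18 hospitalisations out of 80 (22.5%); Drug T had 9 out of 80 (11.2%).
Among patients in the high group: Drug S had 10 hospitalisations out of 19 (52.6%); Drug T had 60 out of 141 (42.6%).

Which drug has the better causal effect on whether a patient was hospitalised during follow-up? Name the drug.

Drug T

Here inflammation score is a common cause — it drives both which drug a case falls under and the outcome. The crude comparison mixes populations; the stratum-specific rates are the causally relevant ones.
Within each level — low: 13.5% vs 5.3%; mid: 22.5% vs 11.2%; high: 52.6% vs 42.6% — Drug T is lower every time.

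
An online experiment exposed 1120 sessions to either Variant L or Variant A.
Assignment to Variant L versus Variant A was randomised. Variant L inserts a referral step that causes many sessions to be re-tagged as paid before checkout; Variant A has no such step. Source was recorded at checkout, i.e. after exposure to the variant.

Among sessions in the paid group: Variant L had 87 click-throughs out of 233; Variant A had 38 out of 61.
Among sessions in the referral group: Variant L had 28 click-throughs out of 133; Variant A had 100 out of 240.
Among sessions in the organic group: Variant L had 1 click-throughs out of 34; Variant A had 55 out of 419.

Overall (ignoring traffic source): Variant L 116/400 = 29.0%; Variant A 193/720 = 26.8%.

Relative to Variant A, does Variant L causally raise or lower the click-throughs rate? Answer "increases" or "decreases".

Within every traffic source level Variant A has the higher rate, yet pooled Variant L does — Simpson's reversal.
Traffic source is downstream of the variant. One should not condition on a consequence of treatment, so the overall rates are the right comparison.
Pooled: Variant L 29.0% vs Variant A 26.8%; Variant L is higher overall.

increases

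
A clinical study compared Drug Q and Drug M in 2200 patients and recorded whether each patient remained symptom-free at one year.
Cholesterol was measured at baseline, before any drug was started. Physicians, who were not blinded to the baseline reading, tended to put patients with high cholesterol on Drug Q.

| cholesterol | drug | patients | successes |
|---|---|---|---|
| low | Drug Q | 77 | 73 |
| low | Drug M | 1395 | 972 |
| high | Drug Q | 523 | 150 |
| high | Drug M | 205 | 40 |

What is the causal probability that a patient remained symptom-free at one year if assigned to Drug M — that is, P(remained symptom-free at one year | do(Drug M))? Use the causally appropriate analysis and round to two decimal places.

Drug Q is higher inside every cholesterol stratum but Drug M is higher in aggregate. Whether to stratify depends on how cholesterol relates to the drug.
The imbalance in cholesterol arose from how patients were allocated, not from anything the drug did; and cholesterol independently affects the outcome. The pooled gap is confounded — condition on cholesterol.
Standardising Drug M to the population cholesterol mix: 0.669·972/1395 + 0.331·40/205 = 0.531.

0.53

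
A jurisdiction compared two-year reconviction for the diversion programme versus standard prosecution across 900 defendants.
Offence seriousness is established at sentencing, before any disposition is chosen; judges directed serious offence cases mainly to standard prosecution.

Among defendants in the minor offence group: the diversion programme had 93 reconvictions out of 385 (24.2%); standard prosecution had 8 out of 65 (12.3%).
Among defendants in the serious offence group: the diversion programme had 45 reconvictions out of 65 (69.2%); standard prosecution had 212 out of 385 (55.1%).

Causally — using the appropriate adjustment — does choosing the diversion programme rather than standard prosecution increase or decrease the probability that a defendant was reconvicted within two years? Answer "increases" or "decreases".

increases

The stratified and pooled comparisons disagree (standard prosecution wins within each offence seriousness; the diversion programme wins overall), so the answer turns on the causal role of offence seriousness.
Here offence seriousness is a common cause — it drives both which disposition a case falls under and the outcome. The crude comparison mixes populations; the stratum-specific rates are the causally relevant ones.
Within each level — minor offence: 24.2% vs 12.3%; serious offence: 69.2% vs 55.1% — standard prosecution is lower every time.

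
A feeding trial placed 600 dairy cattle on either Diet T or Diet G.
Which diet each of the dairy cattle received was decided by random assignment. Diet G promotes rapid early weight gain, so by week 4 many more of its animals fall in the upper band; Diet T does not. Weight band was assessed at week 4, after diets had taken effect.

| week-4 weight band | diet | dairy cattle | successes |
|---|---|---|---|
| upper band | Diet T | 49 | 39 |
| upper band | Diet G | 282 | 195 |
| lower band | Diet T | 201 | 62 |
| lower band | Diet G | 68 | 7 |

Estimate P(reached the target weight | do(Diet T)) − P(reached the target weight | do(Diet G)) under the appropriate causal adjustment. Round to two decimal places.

-0.17

Week-4 weight band here is a post-treatment variable shaped by the diet; conditioning on it would introduce bias rather than remove it. The overall comparison is the causal one.
The causal difference is the pooled difference: 0.404 − 0.577 = -0.173.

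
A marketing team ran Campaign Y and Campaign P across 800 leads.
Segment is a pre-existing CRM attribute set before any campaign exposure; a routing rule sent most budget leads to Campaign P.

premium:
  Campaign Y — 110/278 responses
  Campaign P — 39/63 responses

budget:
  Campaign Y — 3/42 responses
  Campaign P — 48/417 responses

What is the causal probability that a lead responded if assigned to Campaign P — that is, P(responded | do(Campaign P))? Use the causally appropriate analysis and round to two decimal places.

0.33

Customer segment is set before the campaign has any effect — it is not caused by the campaign — and it independently drives the outcome. That makes it a confounder, so the causal comparison is within customer segment levels.
Standardising Campaign P to the population customer segment mix: 0.426·39/63 + 0.574·48/417 = 0.330.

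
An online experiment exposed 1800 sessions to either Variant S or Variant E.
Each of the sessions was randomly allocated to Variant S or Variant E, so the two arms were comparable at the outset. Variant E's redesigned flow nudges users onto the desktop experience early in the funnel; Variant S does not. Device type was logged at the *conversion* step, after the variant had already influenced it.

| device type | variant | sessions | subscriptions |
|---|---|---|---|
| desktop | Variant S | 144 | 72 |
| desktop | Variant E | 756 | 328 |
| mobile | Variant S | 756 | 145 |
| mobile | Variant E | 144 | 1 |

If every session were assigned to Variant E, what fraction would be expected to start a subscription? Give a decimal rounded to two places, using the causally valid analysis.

Stratifying would compare variants among sessions the variants themselves sorted into device type groups — a form of selection on an intermediate. The unconditioned pooled rates give the total causal effect.
So P(outcome | do(Variant E)) is just the pooled rate for Variant E: 329/900 = 0.366.

0.37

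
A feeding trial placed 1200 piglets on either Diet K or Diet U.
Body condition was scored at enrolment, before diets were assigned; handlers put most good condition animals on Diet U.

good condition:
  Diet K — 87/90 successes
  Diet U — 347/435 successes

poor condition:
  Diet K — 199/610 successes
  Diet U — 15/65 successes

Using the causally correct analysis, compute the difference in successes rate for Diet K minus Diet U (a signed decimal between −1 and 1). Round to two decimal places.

Starting body condition differs across diets for reasons unrelated to any effect of the diet itself, and it separately predicts the outcome — a classic confounder. We must compare within starting body condition levels.
Adjusting over the population distribution of starting body condition: 0.438·(0.967−0.798) + 0.562·(0.326−0.231) = +0.128.

+0.13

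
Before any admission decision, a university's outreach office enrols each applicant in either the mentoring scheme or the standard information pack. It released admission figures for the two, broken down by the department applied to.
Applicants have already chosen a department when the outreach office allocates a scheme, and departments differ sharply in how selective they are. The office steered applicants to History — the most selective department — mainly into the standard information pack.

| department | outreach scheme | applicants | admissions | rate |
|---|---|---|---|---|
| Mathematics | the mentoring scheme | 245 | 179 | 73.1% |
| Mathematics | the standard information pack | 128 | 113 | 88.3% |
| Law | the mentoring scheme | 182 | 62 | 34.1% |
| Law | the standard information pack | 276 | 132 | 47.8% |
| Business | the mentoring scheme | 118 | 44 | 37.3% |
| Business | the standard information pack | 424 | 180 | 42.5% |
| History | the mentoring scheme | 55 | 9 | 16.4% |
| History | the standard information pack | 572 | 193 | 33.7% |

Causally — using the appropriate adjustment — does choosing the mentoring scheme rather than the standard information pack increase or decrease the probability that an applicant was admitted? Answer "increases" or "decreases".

Department satisfies the back-door criterion: it is not a descendant of the outreach scheme, and it blocks the spurious path from outreach scheme to outcome. Adjusting for it (i.e., using the within-department rates) gives the causal effect.
Within each level — Mathematics: 73.1% vs 88.3%; Law: 34.1% vs 47.8%; Business: 37.3% vs 42.5%; History: 16.4% vs 33.7% — the standard information pack is higher every time.

decreases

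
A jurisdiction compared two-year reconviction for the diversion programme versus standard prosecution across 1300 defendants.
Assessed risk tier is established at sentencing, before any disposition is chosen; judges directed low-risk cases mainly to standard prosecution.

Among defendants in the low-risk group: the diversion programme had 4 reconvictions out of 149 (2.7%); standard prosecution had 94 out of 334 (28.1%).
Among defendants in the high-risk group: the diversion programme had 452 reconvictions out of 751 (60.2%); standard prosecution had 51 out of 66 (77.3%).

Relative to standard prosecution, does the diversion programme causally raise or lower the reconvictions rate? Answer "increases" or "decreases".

decreases

The stratified and pooled comparisons disagree (the diversion programme wins within each assessed risk tier; standard prosecution wins overall), so the answer turns on the causal role of assessed risk tier.
The imbalance in assessed risk tier arose from how defendants were allocated, not from anything the disposition did; and assessed risk tier independently affects the outcome. The pooled gap is confounded — condition on assessed risk tier.
Within each level — low-risk: 2.7% vs 28.1%; high-risk: 60.2% vs 77.3% — the diversion programme is lower every time.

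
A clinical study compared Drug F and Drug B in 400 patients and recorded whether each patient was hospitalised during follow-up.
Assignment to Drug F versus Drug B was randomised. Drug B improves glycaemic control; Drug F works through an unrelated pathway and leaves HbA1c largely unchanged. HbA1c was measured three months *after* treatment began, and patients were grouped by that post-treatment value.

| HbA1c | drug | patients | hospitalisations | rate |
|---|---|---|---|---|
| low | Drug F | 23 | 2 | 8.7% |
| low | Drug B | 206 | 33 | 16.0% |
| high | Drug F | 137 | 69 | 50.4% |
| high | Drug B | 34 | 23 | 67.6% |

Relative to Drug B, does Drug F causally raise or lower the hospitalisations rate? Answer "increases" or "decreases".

HbA1c lies on the pathway drug → HbA1c → outcome, so adjusting for it blocks the indirect effect. For the total causal effect of drug, use the unadjusted pooled rates.
Pooled: Drug F 44.4% vs Drug B 23.3%; Drug B is lower overall.

increases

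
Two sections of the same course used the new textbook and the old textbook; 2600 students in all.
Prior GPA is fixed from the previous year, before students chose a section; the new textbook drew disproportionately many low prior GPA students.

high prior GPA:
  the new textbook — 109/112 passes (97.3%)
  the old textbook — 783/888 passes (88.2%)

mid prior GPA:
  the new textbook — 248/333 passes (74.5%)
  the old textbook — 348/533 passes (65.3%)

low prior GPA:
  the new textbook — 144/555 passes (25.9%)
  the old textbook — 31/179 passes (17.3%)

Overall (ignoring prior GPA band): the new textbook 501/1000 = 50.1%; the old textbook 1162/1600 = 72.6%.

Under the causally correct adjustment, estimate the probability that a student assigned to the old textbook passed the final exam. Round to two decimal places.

0.61

Prior GPA band satisfies the back-door criterion: it is not a descendant of the teaching method, and it blocks the spurious path from teaching method to outcome. Adjusting for it (i.e., using the within-prior GPA band rates) gives the causal effect.
Standardising the old textbook to the population prior GPA band mix: 0.385·783/888 + 0.333·348/533 + 0.282·31/179 = 0.605.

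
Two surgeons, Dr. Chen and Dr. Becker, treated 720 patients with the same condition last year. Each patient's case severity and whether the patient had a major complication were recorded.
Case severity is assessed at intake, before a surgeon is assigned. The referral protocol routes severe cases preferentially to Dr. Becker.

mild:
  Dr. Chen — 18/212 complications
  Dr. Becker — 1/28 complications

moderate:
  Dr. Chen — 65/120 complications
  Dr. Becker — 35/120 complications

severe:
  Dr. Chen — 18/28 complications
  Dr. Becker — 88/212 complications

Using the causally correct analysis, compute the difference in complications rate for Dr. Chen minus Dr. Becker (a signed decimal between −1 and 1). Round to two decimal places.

Case severity differs across surgeons for reasons unrelated to any effect of the surgeon itself, and it separately predicts the outcome — a classic confounder. We must compare within case severity levels.
Adjusting over the population distribution of case severity: 0.333·(0.085−0.036) + 0.333·(0.542−0.292) + 0.333·(0.643−0.415) = +0.176.

+0.18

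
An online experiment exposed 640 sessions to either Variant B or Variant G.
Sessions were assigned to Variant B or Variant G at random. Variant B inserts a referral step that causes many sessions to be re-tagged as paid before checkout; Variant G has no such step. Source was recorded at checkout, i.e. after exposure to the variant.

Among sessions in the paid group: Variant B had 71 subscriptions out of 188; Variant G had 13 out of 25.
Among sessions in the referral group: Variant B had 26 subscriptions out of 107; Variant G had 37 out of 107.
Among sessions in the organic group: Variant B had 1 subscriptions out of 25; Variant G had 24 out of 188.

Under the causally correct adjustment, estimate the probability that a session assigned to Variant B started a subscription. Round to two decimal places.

The traffic source-specific comparison favours Variant G throughout, but the pooled figures favour Variant B. The question is whether to condition on traffic source.
Stratifying would compare variants among sessions the variants themselves sorted into traffic source groups — a form of selection on an intermediate. The unconditioned pooled rates give the total causal effect.
So P(outcome | do(Variant B)) is just the pooled rate for Variant B: 98/320 = 0.306.

0.31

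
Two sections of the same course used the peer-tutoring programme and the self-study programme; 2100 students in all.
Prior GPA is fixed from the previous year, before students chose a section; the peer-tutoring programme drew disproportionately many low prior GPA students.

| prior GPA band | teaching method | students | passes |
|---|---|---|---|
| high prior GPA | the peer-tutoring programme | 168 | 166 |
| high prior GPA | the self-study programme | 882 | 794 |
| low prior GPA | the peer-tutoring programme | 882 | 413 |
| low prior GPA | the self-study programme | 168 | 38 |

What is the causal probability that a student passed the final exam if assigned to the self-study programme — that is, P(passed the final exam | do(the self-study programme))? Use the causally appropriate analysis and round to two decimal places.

0.56

Prior GPA band satisfies the back-door criterion: it is not a descendant of the teaching method, and it blocks the spurious path from teaching method to outcome. Adjusting for it (i.e., using the within-prior GPA band rates) gives the causal effect.
Standardising the self-study programme to the population prior GPA band mix: 0.500·794/882 + 0.500·38/168 = 0.563.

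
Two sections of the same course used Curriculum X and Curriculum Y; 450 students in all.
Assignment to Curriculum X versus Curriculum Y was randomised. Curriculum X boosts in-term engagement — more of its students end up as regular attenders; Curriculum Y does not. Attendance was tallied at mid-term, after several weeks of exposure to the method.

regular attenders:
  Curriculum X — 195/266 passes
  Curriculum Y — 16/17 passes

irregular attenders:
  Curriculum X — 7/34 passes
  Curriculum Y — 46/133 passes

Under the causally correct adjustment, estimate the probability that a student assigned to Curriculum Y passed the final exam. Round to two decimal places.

0.41

The stratified and pooled comparisons disagree (Curriculum Y wins within each mid-term attendance; Curriculum X wins overall), so the answer turns on the causal role of mid-term attendance.
The distribution of mid-term attendance is itself part of what the teaching method does — it is an intermediate outcome. Holding it fixed would remove that part of the effect; the total effect is the pooled difference.
So P(outcome | do(Curriculum Y)) is just the pooled rate for Curriculum Y: 62/150 = 0.413.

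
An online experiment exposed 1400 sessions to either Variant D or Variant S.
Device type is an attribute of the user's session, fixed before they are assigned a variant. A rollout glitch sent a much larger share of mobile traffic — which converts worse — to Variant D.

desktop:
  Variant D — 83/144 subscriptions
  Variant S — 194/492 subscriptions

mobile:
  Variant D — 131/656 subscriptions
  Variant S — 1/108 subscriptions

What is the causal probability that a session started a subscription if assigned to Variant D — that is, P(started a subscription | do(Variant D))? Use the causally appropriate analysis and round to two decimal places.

0.37

Device type satisfies the back-door criterion: it is not a descendant of the variant, and it blocks the spurious path from variant to outcome. Adjusting for it (i.e., using the within-device type rates) gives the causal effect.
Standardising Variant D to the population device type mix: 0.454·83/144 + 0.546·131/656 = 0.371.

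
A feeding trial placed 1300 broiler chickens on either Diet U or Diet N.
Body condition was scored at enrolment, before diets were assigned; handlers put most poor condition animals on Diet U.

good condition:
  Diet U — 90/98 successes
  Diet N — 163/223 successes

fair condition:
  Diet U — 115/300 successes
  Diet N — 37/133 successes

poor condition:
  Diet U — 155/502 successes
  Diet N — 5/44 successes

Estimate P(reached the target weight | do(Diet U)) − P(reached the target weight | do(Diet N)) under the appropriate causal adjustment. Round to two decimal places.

+0.16

Within every starting body condition level Diet U has the higher rate, yet pooled Diet N does — Simpson's reversal.
The imbalance in starting body condition arose from how broiler chickens were allocated, not from anything the diet did; and starting body condition independently affects the outcome. The pooled gap is confounded — condition on starting body condition.
Adjusting over the population distribution of starting body condition: 0.247·(0.918−0.731) + 0.333·(0.383−0.278) + 0.420·(0.309−0.114) = +0.163.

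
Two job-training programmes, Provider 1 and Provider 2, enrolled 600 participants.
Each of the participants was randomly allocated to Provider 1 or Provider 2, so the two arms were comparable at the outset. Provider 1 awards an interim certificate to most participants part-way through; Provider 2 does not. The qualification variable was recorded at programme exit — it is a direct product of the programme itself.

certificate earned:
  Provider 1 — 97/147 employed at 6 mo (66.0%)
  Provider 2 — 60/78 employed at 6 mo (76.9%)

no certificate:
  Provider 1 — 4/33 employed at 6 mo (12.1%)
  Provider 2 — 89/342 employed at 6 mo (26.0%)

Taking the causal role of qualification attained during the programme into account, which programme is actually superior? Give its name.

Provider 2 is higher inside every qualification attained during the programme stratum but Provider 1 is higher in aggregate. Whether to stratify depends on how qualification attained during the programme relates to the programme.
Qualification attained during the programme is downstream of the programme. One should not condition on a consequence of treatment, so the overall rates are the right comparison.
Pooled: Provider 1 56.1% vs Provider 2 35.5%; Provider 1 is higher overall.

Provider 1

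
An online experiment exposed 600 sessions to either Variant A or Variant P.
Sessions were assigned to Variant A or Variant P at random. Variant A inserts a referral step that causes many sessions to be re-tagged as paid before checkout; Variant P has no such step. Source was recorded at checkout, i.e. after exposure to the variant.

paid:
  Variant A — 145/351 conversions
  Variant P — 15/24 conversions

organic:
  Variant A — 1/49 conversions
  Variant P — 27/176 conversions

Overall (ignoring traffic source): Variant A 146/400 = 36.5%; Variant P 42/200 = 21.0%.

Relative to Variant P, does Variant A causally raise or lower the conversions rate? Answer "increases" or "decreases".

The traffic source-specific comparison favours Variant P throughout, but the pooled figures favour Variant A. The question is whether to condition on traffic source.
Traffic source lies on the pathway variant → traffic source → outcome, so adjusting for it blocks the indirect effect. For the total causal effect of variant, use the unadjusted pooled rates.
Pooled: Variant A 36.5% vs Variant P 21.0%; Variant A is higher overall.

increases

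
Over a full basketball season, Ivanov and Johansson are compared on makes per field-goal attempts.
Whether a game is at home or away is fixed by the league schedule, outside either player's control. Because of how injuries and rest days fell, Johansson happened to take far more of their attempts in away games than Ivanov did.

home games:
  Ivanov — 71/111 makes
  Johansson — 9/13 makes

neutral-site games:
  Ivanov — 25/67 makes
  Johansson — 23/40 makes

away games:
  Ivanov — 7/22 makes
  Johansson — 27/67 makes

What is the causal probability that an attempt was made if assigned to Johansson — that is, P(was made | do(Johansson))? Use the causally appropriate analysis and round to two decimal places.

0.57

The imbalance in game venue arose from how field-goal attempts were allocated, not from anything the player did; and game venue independently affects the outcome. The pooled gap is confounded — condition on game venue.
Standardising Johansson to the population game venue mix: 0.388·9/13 + 0.334·23/40 + 0.278·27/67 = 0.573.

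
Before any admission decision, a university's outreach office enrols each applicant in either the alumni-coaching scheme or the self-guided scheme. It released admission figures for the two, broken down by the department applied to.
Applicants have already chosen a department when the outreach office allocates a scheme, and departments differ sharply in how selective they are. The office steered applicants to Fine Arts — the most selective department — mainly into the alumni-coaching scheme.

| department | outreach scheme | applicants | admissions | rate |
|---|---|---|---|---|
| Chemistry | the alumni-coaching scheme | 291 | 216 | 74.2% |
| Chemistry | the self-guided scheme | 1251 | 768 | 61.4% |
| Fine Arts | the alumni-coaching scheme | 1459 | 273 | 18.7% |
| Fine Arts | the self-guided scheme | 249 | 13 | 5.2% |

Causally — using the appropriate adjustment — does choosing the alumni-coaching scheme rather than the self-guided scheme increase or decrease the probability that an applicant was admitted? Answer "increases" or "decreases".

increases

The department-specific comparison favours the alumni-coaching scheme throughout, but the pooled figures favour the self-guided scheme. The question is whether to condition on department.
Here department is a common cause — it drives both which outreach scheme a case falls under and the outcome. The crude comparison mixes populations; the stratum-specific rates are the causally relevant ones.
Within each level — Chemistry: 74.2% vs 61.4%; Fine Arts: 18.7% vs 5.2% — the alumni-coaching scheme is higher every time.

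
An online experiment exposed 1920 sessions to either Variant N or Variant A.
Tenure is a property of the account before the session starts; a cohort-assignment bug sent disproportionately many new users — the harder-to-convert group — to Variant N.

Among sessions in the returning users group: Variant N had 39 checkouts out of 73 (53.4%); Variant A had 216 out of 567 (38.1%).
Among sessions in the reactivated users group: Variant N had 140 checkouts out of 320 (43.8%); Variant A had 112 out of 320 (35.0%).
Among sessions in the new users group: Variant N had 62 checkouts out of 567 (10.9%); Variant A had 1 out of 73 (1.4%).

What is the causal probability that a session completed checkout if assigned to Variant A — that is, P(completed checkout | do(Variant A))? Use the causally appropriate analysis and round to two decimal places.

0.25

The stratified and pooled comparisons disagree (Variant N wins within each user tenure; Variant A wins overall), so the answer turns on the causal role of user tenure.
The imbalance in user tenure arose from how sessions were allocated, not from anything the variant did; and user tenure independently affects the outcome. The pooled gap is confounded — condition on user tenure.
Standardising Variant A to the population user tenure mix: 0.333·216/567 + 0.333·112/320 + 0.333·1/73 = 0.248.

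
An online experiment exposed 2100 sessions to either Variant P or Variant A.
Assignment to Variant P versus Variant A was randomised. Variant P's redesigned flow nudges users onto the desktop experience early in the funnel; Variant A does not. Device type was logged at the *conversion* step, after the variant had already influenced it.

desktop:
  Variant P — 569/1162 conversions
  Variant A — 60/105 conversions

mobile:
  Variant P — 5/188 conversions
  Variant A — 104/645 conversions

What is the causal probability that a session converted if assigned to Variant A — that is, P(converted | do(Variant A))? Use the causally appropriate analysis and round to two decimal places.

0.22

Because the variant influences device type, device type is a post-treatment mediator, not a confounder. Stratifying on it would bias the estimate; the causal effect is the crude pooled difference.
So P(outcome | do(Variant A)) is just the pooled rate for Variant A: 164/750 = 0.219.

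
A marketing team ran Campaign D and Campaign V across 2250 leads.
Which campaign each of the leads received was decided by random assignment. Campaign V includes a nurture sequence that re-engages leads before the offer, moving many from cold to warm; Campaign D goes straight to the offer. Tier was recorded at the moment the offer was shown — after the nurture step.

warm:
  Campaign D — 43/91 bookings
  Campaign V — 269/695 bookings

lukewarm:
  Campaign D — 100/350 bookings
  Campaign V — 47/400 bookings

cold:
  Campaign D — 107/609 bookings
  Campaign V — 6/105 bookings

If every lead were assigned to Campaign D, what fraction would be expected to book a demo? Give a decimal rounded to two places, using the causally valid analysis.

Engagement tier here is a post-treatment variable shaped by the campaign; conditioning on it would introduce bias rather than remove it. The overall comparison is the causal one.
So P(outcome | do(Campaign D)) is just the pooled rate for Campaign D: 250/1050 = 0.238.

0.24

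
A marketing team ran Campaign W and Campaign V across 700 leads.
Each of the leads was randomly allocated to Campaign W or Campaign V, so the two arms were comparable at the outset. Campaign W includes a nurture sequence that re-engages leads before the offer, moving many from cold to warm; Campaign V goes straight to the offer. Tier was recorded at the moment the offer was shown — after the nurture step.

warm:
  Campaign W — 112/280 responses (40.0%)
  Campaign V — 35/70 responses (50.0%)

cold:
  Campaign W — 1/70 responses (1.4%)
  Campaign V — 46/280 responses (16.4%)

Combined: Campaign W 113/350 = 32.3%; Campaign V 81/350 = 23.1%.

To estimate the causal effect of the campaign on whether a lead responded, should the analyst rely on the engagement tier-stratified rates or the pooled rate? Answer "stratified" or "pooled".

The stratified and pooled comparisons disagree (Campaign V wins within each engagement tier; Campaign W wins overall), so the answer turns on the causal role of engagement tier.
Stratifying would compare campaigns among leads the campaigns themselves sorted into engagement tier groups — a form of selection on an intermediate. The unconditioned pooled rates give the total causal effect.
Pooled: Campaign W 32.3% vs Campaign V 23.1%; Campaign W is higher overall.

pooled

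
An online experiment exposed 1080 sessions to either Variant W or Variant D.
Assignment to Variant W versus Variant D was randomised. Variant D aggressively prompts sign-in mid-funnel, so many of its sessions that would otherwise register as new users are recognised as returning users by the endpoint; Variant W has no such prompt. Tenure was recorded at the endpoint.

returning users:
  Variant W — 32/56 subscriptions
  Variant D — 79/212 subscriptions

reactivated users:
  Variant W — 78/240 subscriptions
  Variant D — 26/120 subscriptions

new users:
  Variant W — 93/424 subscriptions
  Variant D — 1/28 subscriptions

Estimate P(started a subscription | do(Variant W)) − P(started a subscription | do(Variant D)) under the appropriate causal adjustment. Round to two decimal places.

The stratified and pooled comparisons disagree (Variant W wins within each user tenure; Variant D wins overall), so the answer turns on the causal role of user tenure.
User tenure is recorded after the variant and is itself shifted by it — it sits on the causal path from variant to outcome. Conditioning on a mediator would strip out part of the effect we want; the pooled comparison gives the total causal effect.
The causal difference is the pooled difference: 0.282 − 0.294 = -0.013.

-0.01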